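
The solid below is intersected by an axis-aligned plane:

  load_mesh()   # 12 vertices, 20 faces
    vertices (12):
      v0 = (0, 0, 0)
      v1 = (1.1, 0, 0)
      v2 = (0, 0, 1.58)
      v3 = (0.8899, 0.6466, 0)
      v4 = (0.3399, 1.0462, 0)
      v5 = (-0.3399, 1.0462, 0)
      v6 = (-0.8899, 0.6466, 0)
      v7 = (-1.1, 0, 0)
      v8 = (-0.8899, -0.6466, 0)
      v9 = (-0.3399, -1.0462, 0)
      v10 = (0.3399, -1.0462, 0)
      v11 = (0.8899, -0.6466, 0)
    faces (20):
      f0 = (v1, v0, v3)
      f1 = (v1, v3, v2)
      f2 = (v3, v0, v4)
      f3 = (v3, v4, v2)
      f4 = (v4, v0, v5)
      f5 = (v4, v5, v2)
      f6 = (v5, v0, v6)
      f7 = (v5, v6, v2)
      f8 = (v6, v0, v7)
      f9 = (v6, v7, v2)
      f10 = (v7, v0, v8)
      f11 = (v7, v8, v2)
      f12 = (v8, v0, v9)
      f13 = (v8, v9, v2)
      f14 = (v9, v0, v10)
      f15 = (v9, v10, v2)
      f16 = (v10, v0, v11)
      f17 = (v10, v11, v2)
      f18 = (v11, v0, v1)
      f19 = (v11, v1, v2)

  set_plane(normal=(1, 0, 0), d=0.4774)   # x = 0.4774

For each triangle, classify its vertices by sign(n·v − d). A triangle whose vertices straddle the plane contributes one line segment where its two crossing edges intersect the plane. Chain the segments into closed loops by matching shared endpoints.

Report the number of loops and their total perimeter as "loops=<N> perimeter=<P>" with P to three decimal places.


Straddling triangles (8 of 20):
  (v1,v0,v3) [+-+] → (0.4774, 0, 0)–(0.4774, 0.346878, 0)  len=0.3469
  (v1,v3,v2) [++-] → (0.4774, 0.346878, 0.732386)–(0.4774, 0, 0.89428)  len=0.3828
  (v3,v0,v4) [+--] → (0.4774, 0.346878, 0)–(0.4774, 0.9463, 0)  len=0.5994
  (v3,v4,v2) [+--] → (0.4774, 0.9463, 0)–(0.4774, 0.346878, 0.732386)  len=0.9464
  (v10,v0,v11) [--+] → (0.4774, -0.346878, 0)–(0.4774, -0.9463, 0)  len=0.5994
  (v10,v11,v2) [-+-] → (0.4774, -0.9463, 0)–(0.4774, -0.346878, 0.732386)  len=0.9464
  (v11,v0,v1) [+-+] → (0.4774, -0.346878, 0)–(0.4774, 0, 0)  len=0.3469
  (v11,v1,v2) [++-] → (0.4774, 0, 0.89428)–(0.4774, -0.346878, 0.732386)  len=0.3828

Chained into 1 loop(s):
  loop 1: 8 segments, perimeter = 4.5510
Total perimeter = 4.551

loops=1 perimeter=4.551


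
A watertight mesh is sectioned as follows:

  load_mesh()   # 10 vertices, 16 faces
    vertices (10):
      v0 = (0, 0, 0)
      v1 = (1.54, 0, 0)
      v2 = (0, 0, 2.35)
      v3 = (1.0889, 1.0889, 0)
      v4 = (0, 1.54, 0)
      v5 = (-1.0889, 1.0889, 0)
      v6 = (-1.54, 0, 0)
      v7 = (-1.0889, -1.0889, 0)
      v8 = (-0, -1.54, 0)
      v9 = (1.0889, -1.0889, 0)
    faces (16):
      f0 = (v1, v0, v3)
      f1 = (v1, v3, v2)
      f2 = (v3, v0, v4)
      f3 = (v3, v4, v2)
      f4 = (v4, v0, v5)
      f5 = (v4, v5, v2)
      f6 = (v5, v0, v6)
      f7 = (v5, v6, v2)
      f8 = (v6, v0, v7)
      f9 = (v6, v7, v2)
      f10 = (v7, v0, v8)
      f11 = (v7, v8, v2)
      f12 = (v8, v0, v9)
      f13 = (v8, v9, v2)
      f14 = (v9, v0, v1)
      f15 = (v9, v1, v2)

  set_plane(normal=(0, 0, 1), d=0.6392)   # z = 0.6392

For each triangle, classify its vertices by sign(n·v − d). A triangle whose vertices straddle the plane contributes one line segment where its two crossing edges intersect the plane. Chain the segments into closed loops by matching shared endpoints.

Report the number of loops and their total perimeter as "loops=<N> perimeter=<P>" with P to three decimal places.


loops=1 perimeter=6.864

Straddling triangles (8 of 16):
  (v1,v3,v2) [--+] → (0.792719, 0.792719, 0.6392)–(1.12112, 0, 0.6392)  len=0.8581
  (v3,v4,v2) [--+] → (0, 1.12112, 0.6392)–(0.792719, 0.792719, 0.6392)  len=0.8581
  (v4,v5,v2) [--+] → (-0.792719, 0.792719, 0.6392)–(0, 1.12112, 0.6392)  len=0.8581
  (v5,v6,v2) [--+] → (-1.12112, 0, 0.6392)–(-0.792719, 0.792719, 0.6392)  len=0.8581
  (v6,v7,v2) [--+] → (-0.792719, -0.792719, 0.6392)–(-1.12112, 0, 0.6392)  len=0.8581
  (v7,v8,v2) [--+] → (0, -1.12112, 0.6392)–(-0.792719, -0.792719, 0.6392)  len=0.8581
  (v8,v9,v2) [--+] → (0.792719, -0.792719, 0.6392)–(0, -1.12112, 0.6392)  len=0.8581
  (v9,v1,v2) [--+] → (1.12112, 0, 0.6392)–(0.792719, -0.792719, 0.6392)  len=0.8581

Chained into 1 loop(s):
  loop 1: 8 segments, perimeter = 6.8644
Total perimeter = 6.864


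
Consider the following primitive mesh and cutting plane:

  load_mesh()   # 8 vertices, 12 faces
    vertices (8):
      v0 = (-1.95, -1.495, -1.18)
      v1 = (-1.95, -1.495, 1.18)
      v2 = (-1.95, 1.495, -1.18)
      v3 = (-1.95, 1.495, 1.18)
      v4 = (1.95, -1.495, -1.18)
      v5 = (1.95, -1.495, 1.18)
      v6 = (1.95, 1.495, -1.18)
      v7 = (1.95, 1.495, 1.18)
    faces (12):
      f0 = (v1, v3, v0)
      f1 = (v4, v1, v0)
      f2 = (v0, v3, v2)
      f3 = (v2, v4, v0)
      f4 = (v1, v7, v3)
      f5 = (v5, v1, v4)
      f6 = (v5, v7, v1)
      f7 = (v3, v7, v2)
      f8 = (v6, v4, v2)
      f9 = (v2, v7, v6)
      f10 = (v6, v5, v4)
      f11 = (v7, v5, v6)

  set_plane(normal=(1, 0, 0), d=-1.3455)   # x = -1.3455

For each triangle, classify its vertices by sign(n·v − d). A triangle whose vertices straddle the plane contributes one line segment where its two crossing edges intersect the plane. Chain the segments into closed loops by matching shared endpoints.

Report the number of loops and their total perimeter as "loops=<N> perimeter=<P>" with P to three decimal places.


Straddling triangles (8 of 12):
  (v4,v1,v0) [+--] → (-1.3455, -1.495, 0.8142)–(-1.3455, -1.495, -1.18)  len=1.9942
  (v2,v4,v0) [-+-] → (-1.3455, 1.03155, -1.18)–(-1.3455, -1.495, -1.18)  len=2.5266
  (v1,v7,v3) [-+-] → (-1.3455, -1.03155, 1.18)–(-1.3455, 1.495, 1.18)  len=2.5266
  (v5,v1,v4) [+-+] → (-1.3455, -1.495, 1.18)–(-1.3455, -1.495, 0.8142)  len=0.3658
  (v5,v7,v1) [++-] → (-1.3455, -1.03155, 1.18)–(-1.3455, -1.495, 1.18)  len=0.4634
  (v3,v7,v2) [-+-] → (-1.3455, 1.495, 1.18)–(-1.3455, 1.495, -0.8142)  len=1.9942
  (v6,v4,v2) [++-] → (-1.3455, 1.03155, -1.18)–(-1.3455, 1.495, -1.18)  len=0.4634
  (v2,v7,v6) [-++] → (-1.3455, 1.495, -0.8142)–(-1.3455, 1.495, -1.18)  len=0.3658

Chained into 1 loop(s):
  loop 1: 8 segments, perimeter = 10.7000
Total perimeter = 10.700

loops=1 perimeter=10.700


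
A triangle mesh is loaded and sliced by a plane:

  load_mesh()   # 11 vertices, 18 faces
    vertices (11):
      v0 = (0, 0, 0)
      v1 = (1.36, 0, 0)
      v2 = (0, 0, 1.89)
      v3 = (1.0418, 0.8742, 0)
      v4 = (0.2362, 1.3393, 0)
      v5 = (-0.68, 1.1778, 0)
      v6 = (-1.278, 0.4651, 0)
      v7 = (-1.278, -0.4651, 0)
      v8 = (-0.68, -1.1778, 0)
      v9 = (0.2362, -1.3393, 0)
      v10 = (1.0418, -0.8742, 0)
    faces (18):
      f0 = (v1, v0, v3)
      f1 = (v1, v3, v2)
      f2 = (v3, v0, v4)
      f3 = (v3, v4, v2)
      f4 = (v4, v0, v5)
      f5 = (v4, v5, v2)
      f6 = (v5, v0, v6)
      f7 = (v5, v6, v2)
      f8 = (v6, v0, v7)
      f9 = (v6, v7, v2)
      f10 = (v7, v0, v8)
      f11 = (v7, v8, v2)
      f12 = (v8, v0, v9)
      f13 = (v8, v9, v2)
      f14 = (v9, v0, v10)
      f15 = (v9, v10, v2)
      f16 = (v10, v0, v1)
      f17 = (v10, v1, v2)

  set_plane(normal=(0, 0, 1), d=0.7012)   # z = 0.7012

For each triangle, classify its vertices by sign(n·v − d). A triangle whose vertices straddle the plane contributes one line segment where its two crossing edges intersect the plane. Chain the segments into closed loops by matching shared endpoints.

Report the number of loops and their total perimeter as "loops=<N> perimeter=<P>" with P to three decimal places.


Straddling triangles (9 of 18):
  (v1,v3,v2) [--+] → (0.655287, 0.549867, 0.7012)–(0.855433, 0, 0.7012)  len=0.5852
  (v3,v4,v2) [--+] → (0.148569, 0.842413, 0.7012)–(0.655287, 0.549867, 0.7012)  len=0.5851
  (v4,v5,v2) [--+] → (-0.427716, 0.74083, 0.7012)–(0.148569, 0.842413, 0.7012)  len=0.5852
  (v5,v6,v2) [--+] → (-0.803855, 0.292545, 0.7012)–(-0.427716, 0.74083, 0.7012)  len=0.5852
  (v6,v7,v2) [--+] → (-0.803855, -0.292545, 0.7012)–(-0.803855, 0.292545, 0.7012)  len=0.5851
  (v7,v8,v2) [--+] → (-0.427716, -0.74083, 0.7012)–(-0.803855, -0.292545, 0.7012)  len=0.5852
  (v8,v9,v2) [--+] → (0.148569, -0.842413, 0.7012)–(-0.427716, -0.74083, 0.7012)  len=0.5852
  (v9,v10,v2) [--+] → (0.655287, -0.549867, 0.7012)–(0.148569, -0.842413, 0.7012)  len=0.5851
  (v10,v1,v2) [--+] → (0.855433, 0, 0.7012)–(0.655287, -0.549867, 0.7012)  len=0.5852

Chained into 1 loop(s):
  loop 1: 9 segments, perimeter = 5.2663
Total perimeter = 5.266

loops=1 perimeter=5.266


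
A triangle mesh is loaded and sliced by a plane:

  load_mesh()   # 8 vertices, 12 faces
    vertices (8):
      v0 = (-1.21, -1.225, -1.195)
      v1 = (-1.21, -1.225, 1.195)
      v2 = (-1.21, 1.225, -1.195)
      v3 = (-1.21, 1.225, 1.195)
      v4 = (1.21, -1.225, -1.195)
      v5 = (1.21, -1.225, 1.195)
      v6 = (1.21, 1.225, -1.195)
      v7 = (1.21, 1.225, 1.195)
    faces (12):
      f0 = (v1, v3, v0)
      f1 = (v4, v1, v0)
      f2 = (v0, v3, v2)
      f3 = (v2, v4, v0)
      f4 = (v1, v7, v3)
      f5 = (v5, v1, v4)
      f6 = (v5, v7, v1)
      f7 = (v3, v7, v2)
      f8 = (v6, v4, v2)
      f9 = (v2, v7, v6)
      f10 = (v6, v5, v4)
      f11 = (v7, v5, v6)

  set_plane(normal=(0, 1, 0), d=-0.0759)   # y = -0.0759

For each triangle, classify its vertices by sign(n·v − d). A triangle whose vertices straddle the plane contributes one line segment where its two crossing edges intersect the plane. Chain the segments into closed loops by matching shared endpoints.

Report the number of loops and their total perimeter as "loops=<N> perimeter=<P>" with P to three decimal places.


Straddling triangles (8 of 12):
  (v1,v3,v0) [-+-] → (-1.21, -0.0759, 1.195)–(-1.21, -0.0759, -0.0740412)  len=1.2690
  (v0,v3,v2) [-++] → (-1.21, -0.0759, -0.0740412)–(-1.21, -0.0759, -1.195)  len=1.1210
  (v2,v4,v0) [+--] → (0.0749706, -0.0759, -1.195)–(-1.21, -0.0759, -1.195)  len=1.2850
  (v1,v7,v3) [-++] → (-0.0749706, -0.0759, 1.195)–(-1.21, -0.0759, 1.195)  len=1.1350
  (v5,v7,v1) [-+-] → (1.21, -0.0759, 1.195)–(-0.0749706, -0.0759, 1.195)  len=1.2850
  (v6,v4,v2) [+-+] → (1.21, -0.0759, -1.195)–(0.0749706, -0.0759, -1.195)  len=1.1350
  (v6,v5,v4) [+--] → (1.21, -0.0759, 0.0740412)–(1.21, -0.0759, -1.195)  len=1.2690
  (v7,v5,v6) [+-+] → (1.21, -0.0759, 1.195)–(1.21, -0.0759, 0.0740412)  len=1.1210

Chained into 1 loop(s):
  loop 1: 8 segments, perimeter = 9.6200
Total perimeter = 9.620

loops=1 perimeter=9.620


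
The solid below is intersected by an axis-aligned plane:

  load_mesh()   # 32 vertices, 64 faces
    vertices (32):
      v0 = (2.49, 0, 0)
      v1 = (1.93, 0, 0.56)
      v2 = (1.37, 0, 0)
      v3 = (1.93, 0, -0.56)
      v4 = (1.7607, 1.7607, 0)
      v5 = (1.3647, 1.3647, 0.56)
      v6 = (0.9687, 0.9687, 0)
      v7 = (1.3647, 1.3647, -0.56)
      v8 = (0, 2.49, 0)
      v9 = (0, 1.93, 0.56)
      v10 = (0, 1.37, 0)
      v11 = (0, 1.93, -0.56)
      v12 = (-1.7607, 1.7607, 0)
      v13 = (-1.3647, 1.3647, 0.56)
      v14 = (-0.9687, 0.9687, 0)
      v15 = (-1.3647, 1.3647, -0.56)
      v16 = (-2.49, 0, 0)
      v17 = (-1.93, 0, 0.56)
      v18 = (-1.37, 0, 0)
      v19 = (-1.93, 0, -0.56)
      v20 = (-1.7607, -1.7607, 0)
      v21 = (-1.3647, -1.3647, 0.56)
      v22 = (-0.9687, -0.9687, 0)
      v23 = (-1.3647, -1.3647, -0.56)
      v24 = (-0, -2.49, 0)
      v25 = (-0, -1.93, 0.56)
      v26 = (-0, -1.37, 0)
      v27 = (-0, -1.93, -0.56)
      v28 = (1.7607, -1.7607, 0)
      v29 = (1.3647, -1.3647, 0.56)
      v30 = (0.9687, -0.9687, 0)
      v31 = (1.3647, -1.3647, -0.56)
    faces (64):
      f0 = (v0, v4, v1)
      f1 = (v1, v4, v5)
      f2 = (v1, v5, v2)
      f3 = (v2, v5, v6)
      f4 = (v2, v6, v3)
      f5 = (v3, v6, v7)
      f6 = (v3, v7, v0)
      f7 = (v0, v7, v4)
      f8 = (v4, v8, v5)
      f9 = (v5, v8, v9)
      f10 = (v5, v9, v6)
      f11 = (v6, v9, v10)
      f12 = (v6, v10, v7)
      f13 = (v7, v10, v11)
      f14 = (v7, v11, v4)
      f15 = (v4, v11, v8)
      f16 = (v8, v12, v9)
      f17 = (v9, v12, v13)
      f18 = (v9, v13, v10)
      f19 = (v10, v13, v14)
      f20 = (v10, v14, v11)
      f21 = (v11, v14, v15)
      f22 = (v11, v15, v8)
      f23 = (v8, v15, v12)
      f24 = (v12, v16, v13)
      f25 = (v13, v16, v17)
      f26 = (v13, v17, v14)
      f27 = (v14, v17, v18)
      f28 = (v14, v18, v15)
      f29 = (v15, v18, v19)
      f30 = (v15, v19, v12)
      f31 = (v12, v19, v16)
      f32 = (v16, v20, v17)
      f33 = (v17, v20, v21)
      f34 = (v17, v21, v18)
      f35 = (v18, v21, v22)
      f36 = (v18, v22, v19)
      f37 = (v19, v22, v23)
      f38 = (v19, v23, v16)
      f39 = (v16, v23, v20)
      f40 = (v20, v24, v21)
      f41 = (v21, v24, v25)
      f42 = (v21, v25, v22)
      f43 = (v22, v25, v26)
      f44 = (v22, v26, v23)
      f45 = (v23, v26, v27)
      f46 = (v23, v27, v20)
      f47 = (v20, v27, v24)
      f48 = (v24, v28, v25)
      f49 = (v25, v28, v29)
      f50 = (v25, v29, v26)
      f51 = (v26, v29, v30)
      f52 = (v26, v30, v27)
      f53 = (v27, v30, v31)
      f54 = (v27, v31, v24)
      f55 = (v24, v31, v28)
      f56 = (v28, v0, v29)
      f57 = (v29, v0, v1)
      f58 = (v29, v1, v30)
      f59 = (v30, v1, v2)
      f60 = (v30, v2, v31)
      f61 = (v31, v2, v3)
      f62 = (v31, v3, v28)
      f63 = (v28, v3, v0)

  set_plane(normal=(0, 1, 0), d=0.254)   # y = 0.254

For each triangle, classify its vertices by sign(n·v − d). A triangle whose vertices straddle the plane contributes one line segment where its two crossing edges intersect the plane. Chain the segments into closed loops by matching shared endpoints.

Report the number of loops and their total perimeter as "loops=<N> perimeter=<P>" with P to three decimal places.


loops=2 perimeter=6.336

Straddling triangles (16 of 64):
  (v0,v4,v1) [-+-] → (2.38479, 0.254, 0)–(1.90558, 0.254, 0.479214)  len=0.6777
  (v1,v4,v5) [-++] → (1.90558, 0.254, 0.479214)–(1.82479, 0.254, 0.56)  len=0.1143
  (v1,v5,v2) [-+-] → (1.82479, 0.254, 0.56)–(1.36901, 0.254, 0.104228)  len=0.6446
  (v2,v5,v6) [-++] → (1.36901, 0.254, 0.104228)–(1.26478, 0.254, 0)  len=0.1474
  (v2,v6,v3) [-+-] → (1.26478, 0.254, 0)–(1.67794, 0.254, -0.413164)  len=0.5843
  (v3,v6,v7) [-++] → (1.67794, 0.254, -0.413164)–(1.82479, 0.254, -0.56)  len=0.2077
  (v3,v7,v0) [-+-] → (1.82479, 0.254, -0.56)–(2.28056, 0.254, -0.104228)  len=0.6446
  (v0,v7,v4) [-++] → (2.28056, 0.254, -0.104228)–(2.38479, 0.254, 0)  len=0.1474
  (v12,v16,v13) [+-+] → (-2.38479, 0.254, 0)–(-2.28056, 0.254, 0.104228)  len=0.1474
  (v13,v16,v17) [+--] → (-2.28056, 0.254, 0.104228)–(-1.82479, 0.254, 0.56)  len=0.6446
  (v13,v17,v14) [+-+] → (-1.82479, 0.254, 0.56)–(-1.67794, 0.254, 0.413164)  len=0.2077
  (v14,v17,v18) [+--] → (-1.67794, 0.254, 0.413164)–(-1.26478, 0.254, 0)  len=0.5843
  (v14,v18,v15) [+-+] → (-1.26478, 0.254, 0)–(-1.36901, 0.254, -0.104228)  len=0.1474
  (v15,v18,v19) [+--] → (-1.36901, 0.254, -0.104228)–(-1.82479, 0.254, -0.56)  len=0.6446
  (v15,v19,v12) [+-+] → (-1.82479, 0.254, -0.56)–(-1.90558, 0.254, -0.479214)  len=0.1143
  (v12,v19,v16) [+--] → (-1.90558, 0.254, -0.479214)–(-2.38479, 0.254, 0)  len=0.6777

Chained into 2 loop(s):
  loop 1: 8 segments, perimeter = 3.1679
  loop 2: 8 segments, perimeter = 3.1679
Total perimeter = 6.336


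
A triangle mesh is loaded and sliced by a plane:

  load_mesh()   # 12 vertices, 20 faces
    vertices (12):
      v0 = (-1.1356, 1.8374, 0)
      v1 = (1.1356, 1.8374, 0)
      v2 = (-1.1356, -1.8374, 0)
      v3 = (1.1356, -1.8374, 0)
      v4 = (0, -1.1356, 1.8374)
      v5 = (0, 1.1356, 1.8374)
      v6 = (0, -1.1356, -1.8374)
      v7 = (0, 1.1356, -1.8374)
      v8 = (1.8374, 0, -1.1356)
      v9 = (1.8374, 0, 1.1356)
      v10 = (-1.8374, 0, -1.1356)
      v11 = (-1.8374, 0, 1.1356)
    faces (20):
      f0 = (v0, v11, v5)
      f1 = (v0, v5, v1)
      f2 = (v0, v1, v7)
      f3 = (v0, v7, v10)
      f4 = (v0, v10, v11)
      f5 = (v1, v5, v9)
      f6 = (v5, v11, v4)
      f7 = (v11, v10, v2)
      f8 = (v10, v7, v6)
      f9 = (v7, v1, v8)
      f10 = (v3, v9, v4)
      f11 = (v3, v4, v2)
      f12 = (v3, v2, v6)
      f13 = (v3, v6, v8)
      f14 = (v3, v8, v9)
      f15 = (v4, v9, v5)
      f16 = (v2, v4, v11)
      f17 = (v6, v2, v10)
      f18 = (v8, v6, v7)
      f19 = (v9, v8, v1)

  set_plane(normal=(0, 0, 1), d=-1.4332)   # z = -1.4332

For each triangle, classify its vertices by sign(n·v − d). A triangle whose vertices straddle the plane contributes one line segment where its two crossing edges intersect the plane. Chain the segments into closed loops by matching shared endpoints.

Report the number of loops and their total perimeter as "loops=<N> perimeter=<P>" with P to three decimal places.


Straddling triangles (8 of 20):
  (v0,v1,v7) [++-] → (0.249815, 1.28999, -1.4332)–(-0.249815, 1.28999, -1.4332)  len=0.4996
  (v0,v7,v10) [+-+] → (-0.249815, 1.28999, -1.4332)–(-1.05825, 0.481554, -1.4332)  len=1.1433
  (v10,v7,v6) [+--] → (-1.05825, 0.481554, -1.4332)–(-1.05825, -0.481554, -1.4332)  len=0.9631
  (v7,v1,v8) [-++] → (0.249815, 1.28999, -1.4332)–(1.05825, 0.481554, -1.4332)  len=1.1433
  (v3,v2,v6) [++-] → (-0.249815, -1.28999, -1.4332)–(0.249815, -1.28999, -1.4332)  len=0.4996
  (v3,v6,v8) [+-+] → (0.249815, -1.28999, -1.4332)–(1.05825, -0.481554, -1.4332)  len=1.1433
  (v6,v2,v10) [-++] → (-0.249815, -1.28999, -1.4332)–(-1.05825, -0.481554, -1.4332)  len=1.1433
  (v8,v6,v7) [+--] → (1.05825, -0.481554, -1.4332)–(1.05825, 0.481554, -1.4332)  len=0.9631

Chained into 1 loop(s):
  loop 1: 8 segments, perimeter = 7.4987
Total perimeter = 7.499

loops=1 perimeter=7.499


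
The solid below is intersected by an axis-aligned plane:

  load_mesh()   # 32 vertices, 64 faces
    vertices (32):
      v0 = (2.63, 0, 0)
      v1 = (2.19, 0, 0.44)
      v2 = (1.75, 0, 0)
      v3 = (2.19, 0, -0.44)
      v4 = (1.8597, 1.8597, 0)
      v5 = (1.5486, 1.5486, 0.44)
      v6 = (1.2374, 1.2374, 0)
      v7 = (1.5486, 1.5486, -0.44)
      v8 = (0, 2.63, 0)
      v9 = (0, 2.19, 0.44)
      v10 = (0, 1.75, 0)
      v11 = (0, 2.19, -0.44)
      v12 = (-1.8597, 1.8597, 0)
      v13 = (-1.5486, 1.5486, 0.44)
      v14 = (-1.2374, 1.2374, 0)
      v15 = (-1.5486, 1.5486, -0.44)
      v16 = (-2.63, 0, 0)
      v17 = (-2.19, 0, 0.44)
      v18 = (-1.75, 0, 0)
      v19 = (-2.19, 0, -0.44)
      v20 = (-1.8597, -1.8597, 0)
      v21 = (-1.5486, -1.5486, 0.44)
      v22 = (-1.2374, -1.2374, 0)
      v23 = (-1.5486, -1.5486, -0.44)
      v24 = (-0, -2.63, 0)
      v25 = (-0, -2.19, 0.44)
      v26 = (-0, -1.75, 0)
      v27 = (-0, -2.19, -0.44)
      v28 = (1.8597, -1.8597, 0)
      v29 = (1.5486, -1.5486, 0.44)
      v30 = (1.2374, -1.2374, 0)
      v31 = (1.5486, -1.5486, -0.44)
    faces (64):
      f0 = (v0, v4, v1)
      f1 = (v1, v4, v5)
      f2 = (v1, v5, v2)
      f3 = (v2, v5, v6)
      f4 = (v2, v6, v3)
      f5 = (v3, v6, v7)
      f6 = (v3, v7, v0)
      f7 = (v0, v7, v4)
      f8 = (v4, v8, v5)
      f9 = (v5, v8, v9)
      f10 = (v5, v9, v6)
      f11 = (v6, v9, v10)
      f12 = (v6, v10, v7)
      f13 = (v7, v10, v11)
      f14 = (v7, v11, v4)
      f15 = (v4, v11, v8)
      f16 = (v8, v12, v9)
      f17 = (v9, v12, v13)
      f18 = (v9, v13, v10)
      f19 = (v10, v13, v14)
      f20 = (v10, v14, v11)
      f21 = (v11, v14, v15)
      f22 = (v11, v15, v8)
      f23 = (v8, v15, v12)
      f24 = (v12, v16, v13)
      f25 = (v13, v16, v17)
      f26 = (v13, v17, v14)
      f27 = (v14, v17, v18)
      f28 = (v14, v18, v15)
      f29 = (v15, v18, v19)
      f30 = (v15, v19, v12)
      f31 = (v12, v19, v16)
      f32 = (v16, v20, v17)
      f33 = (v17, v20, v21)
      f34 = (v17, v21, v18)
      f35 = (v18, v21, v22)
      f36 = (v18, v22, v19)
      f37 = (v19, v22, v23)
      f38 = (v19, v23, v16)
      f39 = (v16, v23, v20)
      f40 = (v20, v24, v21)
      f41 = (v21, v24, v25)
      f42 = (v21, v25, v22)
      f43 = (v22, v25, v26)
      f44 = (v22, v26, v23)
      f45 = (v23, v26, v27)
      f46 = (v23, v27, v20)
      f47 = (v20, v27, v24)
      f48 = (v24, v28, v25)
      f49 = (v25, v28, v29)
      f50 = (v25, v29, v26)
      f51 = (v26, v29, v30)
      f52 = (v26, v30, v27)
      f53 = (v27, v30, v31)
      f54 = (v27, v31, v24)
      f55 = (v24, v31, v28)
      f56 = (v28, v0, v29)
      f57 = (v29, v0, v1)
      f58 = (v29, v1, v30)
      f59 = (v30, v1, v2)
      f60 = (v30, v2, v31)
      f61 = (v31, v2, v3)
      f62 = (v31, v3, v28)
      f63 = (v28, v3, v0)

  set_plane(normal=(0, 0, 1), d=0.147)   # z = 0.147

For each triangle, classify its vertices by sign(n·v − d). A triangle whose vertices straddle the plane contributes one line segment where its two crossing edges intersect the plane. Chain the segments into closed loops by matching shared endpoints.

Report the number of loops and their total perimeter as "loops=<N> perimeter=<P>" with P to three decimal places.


Straddling triangles (32 of 64):
  (v0,v4,v1) [--+] → (1.97005, 1.23839, 0.147)–(2.483, 0, 0.147)  len=1.3404
  (v1,v4,v5) [+-+] → (1.97005, 1.23839, 0.147)–(1.75576, 1.75576, 0.147)  len=0.5600
  (v1,v5,v2) [++-] → (1.68271, 0.517373, 0.147)–(1.897, 0, 0.147)  len=0.5600
  (v2,v5,v6) [-+-] → (1.68271, 0.517373, 0.147)–(1.34137, 1.34137, 0.147)  len=0.8919
  (v4,v8,v5) [--+] → (0.517373, 2.26871, 0.147)–(1.75576, 1.75576, 0.147)  len=1.3404
  (v5,v8,v9) [+-+] → (0.517373, 2.26871, 0.147)–(0, 2.483, 0.147)  len=0.5600
  (v5,v9,v6) [++-] → (0.823996, 1.55566, 0.147)–(1.34137, 1.34137, 0.147)  len=0.5600
  (v6,v9,v10) [-+-] → (0.823996, 1.55566, 0.147)–(0, 1.897, 0.147)  len=0.8919
  (v8,v12,v9) [--+] → (-1.23839, 1.97005, 0.147)–(0, 2.483, 0.147)  len=1.3404
  (v9,v12,v13) [+-+] → (-1.23839, 1.97005, 0.147)–(-1.75576, 1.75576, 0.147)  len=0.5600
  (v9,v13,v10) [++-] → (-0.517373, 1.68271, 0.147)–(0, 1.897, 0.147)  len=0.5600
  (v10,v13,v14) [-+-] → (-0.517373, 1.68271, 0.147)–(-1.34137, 1.34137, 0.147)  len=0.8919
  (v12,v16,v13) [--+] → (-2.26871, 0.517373, 0.147)–(-1.75576, 1.75576, 0.147)  len=1.3404
  (v13,v16,v17) [+-+] → (-2.26871, 0.517373, 0.147)–(-2.483, 0, 0.147)  len=0.5600
  (v13,v17,v14) [++-] → (-1.55566, 0.823996, 0.147)–(-1.34137, 1.34137, 0.147)  len=0.5600
  (v14,v17,v18) [-+-] → (-1.55566, 0.823996, 0.147)–(-1.897, 0, 0.147)  len=0.8919
  (v16,v20,v17) [--+] → (-1.97005, -1.23839, 0.147)–(-2.483, 0, 0.147)  len=1.3404
  (v17,v20,v21) [+-+] → (-1.97005, -1.23839, 0.147)–(-1.75576, -1.75576, 0.147)  len=0.5600
  (v17,v21,v18) [++-] → (-1.68271, -0.517373, 0.147)–(-1.897, 0, 0.147)  len=0.5600
  (v18,v21,v22) [-+-] → (-1.68271, -0.517373, 0.147)–(-1.34137, -1.34137, 0.147)  len=0.8919
  (v20,v24,v21) [--+] → (-0.517373, -2.26871, 0.147)–(-1.75576, -1.75576, 0.147)  len=1.3404
  (v21,v24,v25) [+-+] → (-0.517373, -2.26871, 0.147)–(0, -2.483, 0.147)  len=0.5600
  (v21,v25,v22) [++-] → (-0.823996, -1.55566, 0.147)–(-1.34137, -1.34137, 0.147)  len=0.5600
  (v22,v25,v26) [-+-] → (-0.823996, -1.55566, 0.147)–(0, -1.897, 0.147)  len=0.8919
  (v24,v28,v25) [--+] → (1.23839, -1.97005, 0.147)–(0, -2.483, 0.147)  len=1.3404
  (v25,v28,v29) [+-+] → (1.23839, -1.97005, 0.147)–(1.75576, -1.75576, 0.147)  len=0.5600
  (v25,v29,v26) [++-] → (0.517373, -1.68271, 0.147)–(0, -1.897, 0.147)  len=0.5600
  (v26,v29,v30) [-+-] → (0.517373, -1.68271, 0.147)–(1.34137, -1.34137, 0.147)  len=0.8919
  (v28,v0,v29) [--+] → (2.26871, -0.517373, 0.147)–(1.75576, -1.75576, 0.147)  len=1.3404
  (v29,v0,v1) [+-+] → (2.26871, -0.517373, 0.147)–(2.483, 0, 0.147)  len=0.5600
  (v29,v1,v30) [++-] → (1.55566, -0.823996, 0.147)–(1.34137, -1.34137, 0.147)  len=0.5600
  (v30,v1,v2) [-+-] → (1.55566, -0.823996, 0.147)–(1.897, 0, 0.147)  len=0.8919

Chained into 2 loop(s):
  loop 1: 16 segments, perimeter = 15.2033
  loop 2: 16 segments, perimeter = 11.6152
Total perimeter = 26.818

loops=2 perimeter=26.818


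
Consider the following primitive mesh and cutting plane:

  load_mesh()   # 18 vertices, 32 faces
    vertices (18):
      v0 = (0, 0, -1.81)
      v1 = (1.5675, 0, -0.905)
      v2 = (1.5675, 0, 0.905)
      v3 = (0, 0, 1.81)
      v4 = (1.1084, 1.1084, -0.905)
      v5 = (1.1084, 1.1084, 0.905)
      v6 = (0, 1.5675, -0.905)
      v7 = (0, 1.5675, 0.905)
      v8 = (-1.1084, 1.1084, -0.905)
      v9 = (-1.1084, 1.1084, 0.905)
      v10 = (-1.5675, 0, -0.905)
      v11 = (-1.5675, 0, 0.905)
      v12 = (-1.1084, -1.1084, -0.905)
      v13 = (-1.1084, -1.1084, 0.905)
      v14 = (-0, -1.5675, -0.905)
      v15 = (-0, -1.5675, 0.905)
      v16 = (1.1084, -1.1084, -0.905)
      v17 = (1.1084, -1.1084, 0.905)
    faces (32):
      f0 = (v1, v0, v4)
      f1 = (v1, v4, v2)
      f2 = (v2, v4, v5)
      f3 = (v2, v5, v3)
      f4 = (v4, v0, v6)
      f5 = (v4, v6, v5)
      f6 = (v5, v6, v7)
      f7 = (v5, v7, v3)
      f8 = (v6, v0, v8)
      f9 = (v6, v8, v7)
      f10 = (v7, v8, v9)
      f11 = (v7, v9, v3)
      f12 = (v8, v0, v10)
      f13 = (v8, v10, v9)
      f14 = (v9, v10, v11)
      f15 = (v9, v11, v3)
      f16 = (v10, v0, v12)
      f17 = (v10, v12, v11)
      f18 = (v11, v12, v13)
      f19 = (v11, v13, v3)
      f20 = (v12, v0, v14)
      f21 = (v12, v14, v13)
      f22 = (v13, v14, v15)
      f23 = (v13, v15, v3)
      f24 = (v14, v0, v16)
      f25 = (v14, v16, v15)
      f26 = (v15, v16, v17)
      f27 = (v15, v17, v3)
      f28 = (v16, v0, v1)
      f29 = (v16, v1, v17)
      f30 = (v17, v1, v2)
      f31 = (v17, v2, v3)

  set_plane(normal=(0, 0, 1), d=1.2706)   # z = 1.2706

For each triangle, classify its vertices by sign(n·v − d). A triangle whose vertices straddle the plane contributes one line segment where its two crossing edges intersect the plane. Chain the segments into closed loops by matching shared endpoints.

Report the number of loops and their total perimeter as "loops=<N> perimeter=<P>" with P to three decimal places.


loops=1 perimeter=5.720

Straddling triangles (8 of 32):
  (v2,v5,v3) [--+] → (0.660631, 0.660631, 1.2706)–(0.934265, 0, 1.2706)  len=0.7151
  (v5,v7,v3) [--+] → (0, 0.934265, 1.2706)–(0.660631, 0.660631, 1.2706)  len=0.7151
  (v7,v9,v3) [--+] → (-0.660631, 0.660631, 1.2706)–(0, 0.934265, 1.2706)  len=0.7151
  (v9,v11,v3) [--+] → (-0.934265, 0, 1.2706)–(-0.660631, 0.660631, 1.2706)  len=0.7151
  (v11,v13,v3) [--+] → (-0.660631, -0.660631, 1.2706)–(-0.934265, 0, 1.2706)  len=0.7151
  (v13,v15,v3) [--+] → (0, -0.934265, 1.2706)–(-0.660631, -0.660631, 1.2706)  len=0.7151
  (v15,v17,v3) [--+] → (0.660631, -0.660631, 1.2706)–(0, -0.934265, 1.2706)  len=0.7151
  (v17,v2,v3) [--+] → (0.934265, 0, 1.2706)–(0.660631, -0.660631, 1.2706)  len=0.7151

Chained into 1 loop(s):
  loop 1: 8 segments, perimeter = 5.7205
Total perimeter = 5.720


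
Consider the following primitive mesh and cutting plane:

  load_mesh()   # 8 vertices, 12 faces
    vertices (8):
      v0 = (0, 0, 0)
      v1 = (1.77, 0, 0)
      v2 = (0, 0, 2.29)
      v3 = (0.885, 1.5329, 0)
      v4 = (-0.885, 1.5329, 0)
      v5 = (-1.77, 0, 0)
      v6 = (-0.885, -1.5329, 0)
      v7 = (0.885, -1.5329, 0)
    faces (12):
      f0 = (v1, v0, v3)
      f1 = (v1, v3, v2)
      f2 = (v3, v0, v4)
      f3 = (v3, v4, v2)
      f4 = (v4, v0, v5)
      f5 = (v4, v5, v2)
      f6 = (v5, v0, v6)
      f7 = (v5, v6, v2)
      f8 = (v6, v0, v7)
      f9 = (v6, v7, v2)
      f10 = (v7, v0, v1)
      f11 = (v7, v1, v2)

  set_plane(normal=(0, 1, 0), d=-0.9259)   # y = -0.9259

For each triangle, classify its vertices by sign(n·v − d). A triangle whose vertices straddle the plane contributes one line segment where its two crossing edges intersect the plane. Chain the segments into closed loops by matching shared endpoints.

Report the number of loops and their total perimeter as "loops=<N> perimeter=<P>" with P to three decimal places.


loops=1 perimeter=5.832

Straddling triangles (6 of 12):
  (v5,v0,v6) [++-] → (-0.534556, -0.9259, 0)–(-1.23544, -0.9259, 0)  len=0.7009
  (v5,v6,v2) [+-+] → (-1.23544, -0.9259, 0)–(-0.534556, -0.9259, 0.906798)  len=1.1461
  (v6,v0,v7) [-+-] → (-0.534556, -0.9259, 0)–(0.534556, -0.9259, 0)  len=1.0691
  (v6,v7,v2) [--+] → (0.534556, -0.9259, 0.906798)–(-0.534556, -0.9259, 0.906798)  len=1.0691
  (v7,v0,v1) [-++] → (0.534556, -0.9259, 0)–(1.23544, -0.9259, 0)  len=0.7009
  (v7,v1,v2) [-++] → (1.23544, -0.9259, 0)–(0.534556, -0.9259, 0.906798)  len=1.1461

Chained into 1 loop(s):
  loop 1: 6 segments, perimeter = 5.8322
Total perimeter = 5.832


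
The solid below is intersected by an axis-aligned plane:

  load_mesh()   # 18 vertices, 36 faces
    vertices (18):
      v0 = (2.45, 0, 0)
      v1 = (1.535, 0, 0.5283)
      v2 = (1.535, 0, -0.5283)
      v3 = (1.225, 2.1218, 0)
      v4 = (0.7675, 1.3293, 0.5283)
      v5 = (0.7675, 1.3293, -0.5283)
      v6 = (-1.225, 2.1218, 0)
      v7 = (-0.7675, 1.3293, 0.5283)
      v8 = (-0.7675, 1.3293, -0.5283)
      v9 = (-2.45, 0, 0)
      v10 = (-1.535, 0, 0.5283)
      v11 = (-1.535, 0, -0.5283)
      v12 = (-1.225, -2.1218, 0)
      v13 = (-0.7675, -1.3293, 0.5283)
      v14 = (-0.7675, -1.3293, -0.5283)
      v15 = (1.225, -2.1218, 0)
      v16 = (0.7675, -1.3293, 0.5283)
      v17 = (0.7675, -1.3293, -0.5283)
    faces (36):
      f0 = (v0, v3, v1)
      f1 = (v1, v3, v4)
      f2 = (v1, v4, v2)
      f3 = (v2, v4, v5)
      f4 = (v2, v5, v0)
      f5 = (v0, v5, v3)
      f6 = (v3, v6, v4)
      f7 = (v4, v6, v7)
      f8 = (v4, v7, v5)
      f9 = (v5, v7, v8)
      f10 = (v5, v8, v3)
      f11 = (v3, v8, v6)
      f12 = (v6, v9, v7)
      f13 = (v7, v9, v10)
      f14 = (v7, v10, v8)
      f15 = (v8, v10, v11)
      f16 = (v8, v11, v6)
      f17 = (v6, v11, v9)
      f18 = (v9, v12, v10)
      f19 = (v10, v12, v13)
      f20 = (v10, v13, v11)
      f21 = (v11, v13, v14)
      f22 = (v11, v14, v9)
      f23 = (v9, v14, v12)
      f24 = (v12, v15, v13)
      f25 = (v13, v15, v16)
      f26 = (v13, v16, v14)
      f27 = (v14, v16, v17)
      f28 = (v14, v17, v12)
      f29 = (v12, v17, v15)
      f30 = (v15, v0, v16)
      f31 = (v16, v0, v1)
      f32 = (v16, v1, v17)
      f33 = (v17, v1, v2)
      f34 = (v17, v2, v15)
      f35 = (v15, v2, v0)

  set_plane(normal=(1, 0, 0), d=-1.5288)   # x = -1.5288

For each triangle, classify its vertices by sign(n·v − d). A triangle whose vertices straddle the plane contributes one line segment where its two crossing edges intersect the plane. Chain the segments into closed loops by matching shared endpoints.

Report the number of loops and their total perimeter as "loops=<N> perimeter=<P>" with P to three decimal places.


loops=2 perimeter=8.796

Straddling triangles (12 of 36):
  (v6,v9,v7) [+-+] → (-1.5288, 1.59559, 0)–(-1.5288, 0.727816, 0.289254)  len=0.9147
  (v7,v9,v10) [+--] → (-1.5288, 0.727816, 0.289254)–(-1.5288, 0.0107383, 0.5283)  len=0.7559
  (v7,v10,v8) [+-+] → (-1.5288, 0.0107383, 0.5283)–(-1.5288, 0.0107383, 0.519765)  len=0.0085
  (v8,v10,v11) [+--] → (-1.5288, 0.0107383, 0.519765)–(-1.5288, 0.0107383, -0.5283)  len=1.0481
  (v8,v11,v6) [+-+] → (-1.5288, 0.0107383, -0.5283)–(-1.5288, 0.042436, -0.517734)  len=0.0334
  (v6,v11,v9) [+--] → (-1.5288, 0.042436, -0.517734)–(-1.5288, 1.59559, 0)  len=1.6372
  (v9,v12,v10) [-+-] → (-1.5288, -1.59559, 0)–(-1.5288, -0.042436, 0.517734)  len=1.6372
  (v10,v12,v13) [-++] → (-1.5288, -0.042436, 0.517734)–(-1.5288, -0.0107383, 0.5283)  len=0.0334
  (v10,v13,v11) [-+-] → (-1.5288, -0.0107383, 0.5283)–(-1.5288, -0.0107383, -0.519765)  len=1.0481
  (v11,v13,v14) [-++] → (-1.5288, -0.0107383, -0.519765)–(-1.5288, -0.0107383, -0.5283)  len=0.0085
  (v11,v14,v9) [-+-] → (-1.5288, -0.0107383, -0.5283)–(-1.5288, -0.727816, -0.289254)  len=0.7559
  (v9,v14,v12) [-++] → (-1.5288, -0.727816, -0.289254)–(-1.5288, -1.59559, 0)  len=0.9147

Chained into 2 loop(s):
  loop 1: 6 segments, perimeter = 4.3978
  loop 2: 6 segments, perimeter = 4.3978
Total perimeter = 8.796


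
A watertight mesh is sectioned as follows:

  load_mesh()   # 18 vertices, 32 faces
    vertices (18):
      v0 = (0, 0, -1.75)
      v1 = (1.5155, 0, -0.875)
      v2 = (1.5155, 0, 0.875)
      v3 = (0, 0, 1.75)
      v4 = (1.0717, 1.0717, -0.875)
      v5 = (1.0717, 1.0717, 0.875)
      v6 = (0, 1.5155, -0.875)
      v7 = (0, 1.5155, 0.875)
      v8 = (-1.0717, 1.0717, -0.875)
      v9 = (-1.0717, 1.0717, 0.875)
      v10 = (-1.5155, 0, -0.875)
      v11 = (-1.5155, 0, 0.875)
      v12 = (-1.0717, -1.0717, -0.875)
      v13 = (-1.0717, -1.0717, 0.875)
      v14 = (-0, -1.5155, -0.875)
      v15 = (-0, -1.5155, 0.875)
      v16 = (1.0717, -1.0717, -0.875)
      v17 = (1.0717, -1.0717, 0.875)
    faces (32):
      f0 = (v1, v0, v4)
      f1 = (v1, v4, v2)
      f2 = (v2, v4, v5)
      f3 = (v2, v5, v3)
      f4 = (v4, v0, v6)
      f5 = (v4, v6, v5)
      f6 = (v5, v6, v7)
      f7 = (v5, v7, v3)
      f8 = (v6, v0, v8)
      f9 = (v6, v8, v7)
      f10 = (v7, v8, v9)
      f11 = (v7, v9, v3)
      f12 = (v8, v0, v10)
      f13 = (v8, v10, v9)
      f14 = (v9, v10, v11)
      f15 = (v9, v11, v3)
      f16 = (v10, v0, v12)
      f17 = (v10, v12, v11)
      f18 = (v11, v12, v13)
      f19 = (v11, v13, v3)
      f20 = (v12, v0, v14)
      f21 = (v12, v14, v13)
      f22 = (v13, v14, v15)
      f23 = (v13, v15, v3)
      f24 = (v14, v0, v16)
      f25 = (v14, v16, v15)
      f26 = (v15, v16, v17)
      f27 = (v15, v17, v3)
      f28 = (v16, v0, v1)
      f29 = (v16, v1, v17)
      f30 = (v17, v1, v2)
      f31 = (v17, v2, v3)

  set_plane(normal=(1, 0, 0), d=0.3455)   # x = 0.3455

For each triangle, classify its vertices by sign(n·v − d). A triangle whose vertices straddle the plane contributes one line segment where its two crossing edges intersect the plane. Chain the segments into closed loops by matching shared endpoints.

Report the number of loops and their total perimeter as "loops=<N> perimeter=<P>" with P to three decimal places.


Straddling triangles (12 of 32):
  (v1,v0,v4) [+-+] → (0.3455, 0, -1.55052)–(0.3455, 0.3455, -1.46791)  len=0.3552
  (v2,v5,v3) [++-] → (0.3455, 0.3455, 1.46791)–(0.3455, 0, 1.55052)  len=0.3552
  (v4,v0,v6) [+--] → (0.3455, 0.3455, -1.46791)–(0.3455, 1.37243, -0.875)  len=1.1858
  (v4,v6,v5) [+-+] → (0.3455, 1.37243, -0.875)–(0.3455, 1.37243, -0.310826)  len=0.5642
  (v5,v6,v7) [+--] → (0.3455, 1.37243, -0.310826)–(0.3455, 1.37243, 0.875)  len=1.1858
  (v5,v7,v3) [+--] → (0.3455, 1.37243, 0.875)–(0.3455, 0.3455, 1.46791)  len=1.1858
  (v14,v0,v16) [--+] → (0.3455, -0.3455, -1.46791)–(0.3455, -1.37243, -0.875)  len=1.1858
  (v14,v16,v15) [-+-] → (0.3455, -1.37243, -0.875)–(0.3455, -1.37243, 0.310826)  len=1.1858
  (v15,v16,v17) [-++] → (0.3455, -1.37243, 0.310826)–(0.3455, -1.37243, 0.875)  len=0.5642
  (v15,v17,v3) [-+-] → (0.3455, -1.37243, 0.875)–(0.3455, -0.3455, 1.46791)  len=1.1858
  (v16,v0,v1) [+-+] → (0.3455, -0.3455, -1.46791)–(0.3455, 0, -1.55052)  len=0.3552
  (v17,v2,v3) [++-] → (0.3455, 0, 1.55052)–(0.3455, -0.3455, 1.46791)  len=0.3552

Chained into 1 loop(s):
  loop 1: 12 segments, perimeter = 9.6642
Total perimeter = 9.664

loops=1 perimeter=9.664


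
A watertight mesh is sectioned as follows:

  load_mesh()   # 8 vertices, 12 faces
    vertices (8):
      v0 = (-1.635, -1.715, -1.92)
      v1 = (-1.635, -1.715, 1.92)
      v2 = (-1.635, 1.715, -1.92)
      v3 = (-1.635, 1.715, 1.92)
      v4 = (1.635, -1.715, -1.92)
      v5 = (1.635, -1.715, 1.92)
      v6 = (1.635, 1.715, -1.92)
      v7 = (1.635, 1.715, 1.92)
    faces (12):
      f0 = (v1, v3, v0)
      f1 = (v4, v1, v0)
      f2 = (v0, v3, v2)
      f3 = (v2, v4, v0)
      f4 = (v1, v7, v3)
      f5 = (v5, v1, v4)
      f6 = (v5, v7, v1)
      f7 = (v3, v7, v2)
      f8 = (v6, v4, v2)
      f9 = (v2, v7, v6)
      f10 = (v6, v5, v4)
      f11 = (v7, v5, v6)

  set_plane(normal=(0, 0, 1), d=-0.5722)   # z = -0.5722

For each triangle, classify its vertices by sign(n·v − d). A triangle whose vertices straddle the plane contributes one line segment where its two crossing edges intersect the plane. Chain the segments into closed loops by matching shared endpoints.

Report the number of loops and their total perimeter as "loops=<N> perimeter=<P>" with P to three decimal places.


loops=1 perimeter=13.400

Straddling triangles (8 of 12):
  (v1,v3,v0) [++-] → (-1.635, -0.511106, -0.5722)–(-1.635, -1.715, -0.5722)  len=1.2039
  (v4,v1,v0) [-+-] → (0.487264, -1.715, -0.5722)–(-1.635, -1.715, -0.5722)  len=2.1223
  (v0,v3,v2) [-+-] → (-1.635, -0.511106, -0.5722)–(-1.635, 1.715, -0.5722)  len=2.2261
  (v5,v1,v4) [++-] → (0.487264, -1.715, -0.5722)–(1.635, -1.715, -0.5722)  len=1.1477
  (v3,v7,v2) [++-] → (-0.487264, 1.715, -0.5722)–(-1.635, 1.715, -0.5722)  len=1.1477
  (v2,v7,v6) [-+-] → (-0.487264, 1.715, -0.5722)–(1.635, 1.715, -0.5722)  len=2.1223
  (v6,v5,v4) [-+-] → (1.635, 0.511106, -0.5722)–(1.635, -1.715, -0.5722)  len=2.2261
  (v7,v5,v6) [++-] → (1.635, 0.511106, -0.5722)–(1.635, 1.715, -0.5722)  len=1.2039

Chained into 1 loop(s):
  loop 1: 8 segments, perimeter = 13.4000
Total perimeter = 13.400


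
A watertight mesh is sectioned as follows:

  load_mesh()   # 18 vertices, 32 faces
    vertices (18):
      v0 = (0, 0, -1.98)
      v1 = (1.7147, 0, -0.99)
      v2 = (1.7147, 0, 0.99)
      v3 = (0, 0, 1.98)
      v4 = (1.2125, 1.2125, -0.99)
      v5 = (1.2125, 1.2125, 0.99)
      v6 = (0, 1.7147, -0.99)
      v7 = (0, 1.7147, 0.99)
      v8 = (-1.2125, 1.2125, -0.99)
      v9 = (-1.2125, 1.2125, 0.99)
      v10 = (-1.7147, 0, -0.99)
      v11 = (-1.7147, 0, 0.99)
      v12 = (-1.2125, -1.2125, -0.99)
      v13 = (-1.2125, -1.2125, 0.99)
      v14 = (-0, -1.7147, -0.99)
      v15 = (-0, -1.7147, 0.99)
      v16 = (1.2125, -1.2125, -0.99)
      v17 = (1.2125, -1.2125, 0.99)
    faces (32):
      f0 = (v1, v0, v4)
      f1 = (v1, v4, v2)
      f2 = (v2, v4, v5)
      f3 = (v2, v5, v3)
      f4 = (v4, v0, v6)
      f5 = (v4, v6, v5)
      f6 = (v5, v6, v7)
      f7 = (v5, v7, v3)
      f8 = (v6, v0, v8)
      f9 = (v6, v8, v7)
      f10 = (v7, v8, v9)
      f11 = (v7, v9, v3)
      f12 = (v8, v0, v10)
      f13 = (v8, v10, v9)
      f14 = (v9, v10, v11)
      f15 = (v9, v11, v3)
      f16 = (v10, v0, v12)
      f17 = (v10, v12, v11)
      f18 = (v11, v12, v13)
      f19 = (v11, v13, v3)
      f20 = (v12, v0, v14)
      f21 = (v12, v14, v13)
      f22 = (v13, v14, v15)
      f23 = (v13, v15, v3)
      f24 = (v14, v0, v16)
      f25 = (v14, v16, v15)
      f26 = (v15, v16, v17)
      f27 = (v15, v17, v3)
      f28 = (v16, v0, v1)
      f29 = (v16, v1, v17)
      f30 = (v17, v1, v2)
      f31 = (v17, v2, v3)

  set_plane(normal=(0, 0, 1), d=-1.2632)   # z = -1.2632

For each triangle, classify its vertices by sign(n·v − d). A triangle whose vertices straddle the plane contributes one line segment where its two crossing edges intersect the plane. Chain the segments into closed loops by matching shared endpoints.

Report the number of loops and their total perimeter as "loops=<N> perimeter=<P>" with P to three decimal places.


Straddling triangles (8 of 32):
  (v1,v0,v4) [+-+] → (1.24151, 0, -1.2632)–(0.877899, 0.877899, -1.2632)  len=0.9502
  (v4,v0,v6) [+-+] → (0.877899, 0.877899, -1.2632)–(0, 1.24151, -1.2632)  len=0.9502
  (v6,v0,v8) [+-+] → (0, 1.24151, -1.2632)–(-0.877899, 0.877899, -1.2632)  len=0.9502
  (v8,v0,v10) [+-+] → (-0.877899, 0.877899, -1.2632)–(-1.24151, 0, -1.2632)  len=0.9502
  (v10,v0,v12) [+-+] → (-1.24151, 0, -1.2632)–(-0.877899, -0.877899, -1.2632)  len=0.9502
  (v12,v0,v14) [+-+] → (-0.877899, -0.877899, -1.2632)–(0, -1.24151, -1.2632)  len=0.9502
  (v14,v0,v16) [+-+] → (0, -1.24151, -1.2632)–(0.877899, -0.877899, -1.2632)  len=0.9502
  (v16,v0,v1) [+-+] → (0.877899, -0.877899, -1.2632)–(1.24151, 0, -1.2632)  len=0.9502

Chained into 1 loop(s):
  loop 1: 8 segments, perimeter = 7.6018
Total perimeter = 7.602

loops=1 perimeter=7.602


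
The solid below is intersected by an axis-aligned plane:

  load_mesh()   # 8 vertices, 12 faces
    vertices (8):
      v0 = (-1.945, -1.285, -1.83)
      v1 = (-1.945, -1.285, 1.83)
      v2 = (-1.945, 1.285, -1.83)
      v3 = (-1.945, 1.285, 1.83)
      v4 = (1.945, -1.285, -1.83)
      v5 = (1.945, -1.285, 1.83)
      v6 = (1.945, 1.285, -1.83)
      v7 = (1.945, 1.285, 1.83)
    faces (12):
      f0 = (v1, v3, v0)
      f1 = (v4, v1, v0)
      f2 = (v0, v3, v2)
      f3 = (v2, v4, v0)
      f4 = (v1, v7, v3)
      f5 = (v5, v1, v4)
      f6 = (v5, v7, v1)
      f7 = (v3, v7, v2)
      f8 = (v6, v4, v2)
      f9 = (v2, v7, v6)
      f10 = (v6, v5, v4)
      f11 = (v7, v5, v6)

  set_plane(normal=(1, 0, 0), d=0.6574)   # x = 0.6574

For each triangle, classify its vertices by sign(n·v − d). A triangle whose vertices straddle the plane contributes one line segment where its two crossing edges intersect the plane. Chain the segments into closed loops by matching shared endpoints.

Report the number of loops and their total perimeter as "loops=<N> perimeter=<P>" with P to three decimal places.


Straddling triangles (8 of 12):
  (v4,v1,v0) [+--] → (0.6574, -1.285, -0.618531)–(0.6574, -1.285, -1.83)  len=1.2115
  (v2,v4,v0) [-+-] → (0.6574, -0.434323, -1.83)–(0.6574, -1.285, -1.83)  len=0.8507
  (v1,v7,v3) [-+-] → (0.6574, 0.434323, 1.83)–(0.6574, 1.285, 1.83)  len=0.8507
  (v5,v1,v4) [+-+] → (0.6574, -1.285, 1.83)–(0.6574, -1.285, -0.618531)  len=2.4485
  (v5,v7,v1) [++-] → (0.6574, 0.434323, 1.83)–(0.6574, -1.285, 1.83)  len=1.7193
  (v3,v7,v2) [-+-] → (0.6574, 1.285, 1.83)–(0.6574, 1.285, 0.618531)  len=1.2115
  (v6,v4,v2) [++-] → (0.6574, -0.434323, -1.83)–(0.6574, 1.285, -1.83)  len=1.7193
  (v2,v7,v6) [-++] → (0.6574, 1.285, 0.618531)–(0.6574, 1.285, -1.83)  len=2.4485

Chained into 1 loop(s):
  loop 1: 8 segments, perimeter = 12.4600
Total perimeter = 12.460

loops=1 perimeter=12.460
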